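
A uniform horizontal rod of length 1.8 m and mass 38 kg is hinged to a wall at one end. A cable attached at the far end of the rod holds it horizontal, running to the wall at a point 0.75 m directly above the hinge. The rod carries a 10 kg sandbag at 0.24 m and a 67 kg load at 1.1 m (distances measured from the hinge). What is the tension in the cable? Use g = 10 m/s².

T ≈ 1590 N

Take moments about the hinge.
Beam weight: 38 × 10 = 380 N down at 0.9 m → arm 0.9 m, τ = 380 × 0.9 = 342 N·m clockwise.
Sandbag: 10 × 10 = 100 N down at 0.24 m → arm 0.24 m, τ = 100 × 0.24 = 24 N·m clockwise.
Load: 67 × 10 = 670 N down at 1.1 m → arm 1.1 m, τ = 670 × 1.1 = 737 N·m clockwise.
Total clockwise load moment = 1103 N·m.
The cable tension T acts at 1.8 m; only its component perpendicular to the rod, T sinθ, produces torque. sinθ = h/√(h²+d²) = 0.75/√(0.75²+1.8²) = 0.3846.
Balancing moments: T × 1.8 × 0.3846 = 1103, giving T = 1103 / 0.6923 = 1590 N.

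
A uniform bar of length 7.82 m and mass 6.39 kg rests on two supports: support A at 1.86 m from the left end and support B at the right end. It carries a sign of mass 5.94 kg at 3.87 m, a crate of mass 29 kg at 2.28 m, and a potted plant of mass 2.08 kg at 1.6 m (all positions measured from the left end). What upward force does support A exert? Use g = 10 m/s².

Choose support B as the axis so its reaction then has zero moment arm.
Beam weight: 6.39 × 10 = 63.9 N down at 3.91 m → arm 3.91 m, τ = 63.9 × 3.91 = 249.8 N·m counterclockwise.
Sign: 5.94 × 10 = 59.4 N down at 3.87 m → arm 3.95 m, τ = 59.4 × 3.95 = 234.6 N·m counterclockwise.
Crate: 29 × 10 = 290 N down at 2.28 m → arm 5.54 m, τ = 290 × 5.54 = 1607 N·m counterclockwise.
Potted plant: 2.08 × 10 = 20.8 N down at 1.6 m → arm 6.22 m, τ = 20.8 × 6.22 = 129.4 N·m counterclockwise.
Net load moment about support B = 2221 N·m counterclockwise.
Reaction R at support A is upward at 1.86 m, arm 5.96 m → moment R × 5.96 clockwise.
Balancing moments: R × 5.96 = 2221, giving R = 373 N.

R_A ≈ 373 N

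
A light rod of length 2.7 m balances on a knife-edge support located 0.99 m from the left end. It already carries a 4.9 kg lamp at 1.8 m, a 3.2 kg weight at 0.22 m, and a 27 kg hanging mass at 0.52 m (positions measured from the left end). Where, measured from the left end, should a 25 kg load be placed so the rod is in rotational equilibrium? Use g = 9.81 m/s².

About the knife-edge support (at 0.99 m from the left end):
Lamp: 4.9 × 9.81 = 48.07 N down at 1.8 m → arm 0.81 m, τ = 48.07 × 0.81 = 38.94 N·m clockwise.
Weight: 3.2 × 9.81 = 31.39 N down at 0.22 m → arm 0.77 m, τ = 31.39 × 0.77 = 24.17 N·m counterclockwise.
Hanging mass: 27 × 9.81 = 264.9 N down at 0.52 m → arm 0.47 m, τ = 264.9 × 0.47 = 124.5 N·m counterclockwise.
Net moment of existing loads = 109.7 N·m counterclockwise.
The load weighs 25 × 9.81 = 245.2 N and must supply an equal clockwise moment, so its lever arm about the knife-edge support is 109.7 / 245.2 = 0.447 m.
That puts it at 0.99 + 0.447 = 1.44 m from the left end.

x ≈ 1.44 m from the left end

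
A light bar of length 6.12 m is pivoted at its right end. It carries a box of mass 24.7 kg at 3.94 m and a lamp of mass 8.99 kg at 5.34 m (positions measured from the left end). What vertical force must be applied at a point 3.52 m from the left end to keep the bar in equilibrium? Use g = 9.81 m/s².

Take moments about the right end.
Box: 24.7 × 9.81 = 242.3 N down at 3.94 m → arm 2.18 m, τ = 242.3 × 2.18 = 528.2 N·m counterclockwise.
Lamp: 8.99 × 9.81 = 88.19 N down at 5.34 m → arm 0.78 m, τ = 88.19 × 0.78 = 68.79 N·m counterclockwise.
Net moment of the loads = 597 N·m counterclockwise.
The upward force F acts at a point 3.52 m from the left end, arm 2.6 m, giving F × 2.6 clockwise.
Στ = 0 ⇒ F × 2.6 = 597 ⇒ F = 597 / 2.6 = 230 N.

F ≈ 230 N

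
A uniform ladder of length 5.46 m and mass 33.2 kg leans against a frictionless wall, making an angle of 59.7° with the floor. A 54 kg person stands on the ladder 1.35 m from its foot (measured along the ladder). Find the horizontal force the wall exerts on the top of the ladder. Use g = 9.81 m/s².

N_wall ≈ 172 N

Taking torques about the foot of the ladder:
Ladder weight 33.2×9.81 = 325.7 N acts at 2.73 m along the ladder; its horizontal arm is 2.73·cos59.7° = 1.377 m → τ = 448.5 N·m clockwise.
Person: 54×9.81 = 529.7 N at 1.35 m → arm 0.6811 m → τ = 360.8 N·m clockwise.
Wall normal N acts horizontally at the top; its moment arm is the height L sinθ = 5.46·sin59.7° = 4.714 m, counterclockwise.
Balancing moments: N × 4.714 = 809.3, giving N = 172 N.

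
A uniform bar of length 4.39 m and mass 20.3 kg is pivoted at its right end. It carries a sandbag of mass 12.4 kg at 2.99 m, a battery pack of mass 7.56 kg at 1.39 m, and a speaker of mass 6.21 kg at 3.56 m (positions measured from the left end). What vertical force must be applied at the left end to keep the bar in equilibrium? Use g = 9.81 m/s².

F ≈ 201 N

Take moments about the right end.
Beam weight: 20.3 × 9.81 = 199.1 N down at 2.195 m → arm 2.195 m, τ = 199.1 × 2.195 = 437 N·m counterclockwise.
Sandbag: 12.4 × 9.81 = 121.6 N down at 2.99 m → arm 1.4 m, τ = 121.6 × 1.4 = 170.2 N·m counterclockwise.
Battery pack: 7.56 × 9.81 = 74.16 N down at 1.39 m → arm 3 m, τ = 74.16 × 3 = 222.5 N·m counterclockwise.
Speaker: 6.21 × 9.81 = 60.92 N down at 3.56 m → arm 0.83 m, τ = 60.92 × 0.83 = 50.56 N·m counterclockwise.
Net moment of the loads = 880.3 N·m counterclockwise.
The upward force F acts at the left end, arm 4.39 m, giving F × 4.39 clockwise.
Στ = 0 ⇒ F × 4.39 = 880.3 ⇒ F = 880.3 / 4.39 = 201 N.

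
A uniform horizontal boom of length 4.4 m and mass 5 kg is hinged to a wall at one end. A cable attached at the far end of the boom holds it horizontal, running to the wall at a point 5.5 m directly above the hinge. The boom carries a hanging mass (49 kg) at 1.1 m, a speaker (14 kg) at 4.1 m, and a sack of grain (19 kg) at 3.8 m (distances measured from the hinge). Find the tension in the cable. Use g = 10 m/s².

T ≈ 566 N

Sum moments about the hinge (the unknown hinge reaction has zero arm there).
Beam weight: 5 × 10 = 50 N down at 2.2 m → arm 2.2 m, τ = 50 × 2.2 = 110 N·m clockwise.
Hanging mass: 49 × 10 = 490 N down at 1.1 m → arm 1.1 m, τ = 490 × 1.1 = 539 N·m clockwise.
Speaker: 14 × 10 = 140 N down at 4.1 m → arm 4.1 m, τ = 140 × 4.1 = 574 N·m clockwise.
Sack of grain: 19 × 10 = 190 N down at 3.8 m → arm 3.8 m, τ = 190 × 3.8 = 722 N·m clockwise.
Total clockwise load moment = 1945 N·m.
The cable tension T acts at 4.4 m; only its component perpendicular to the boom, T sinθ, produces torque. sinθ = h/√(h²+d²) = 5.5/√(5.5²+4.4²) = 0.7809.
For rotational equilibrium, T × 4.4 × 0.7809 = 1945, so T = 1945 / 3.436 = 566 N.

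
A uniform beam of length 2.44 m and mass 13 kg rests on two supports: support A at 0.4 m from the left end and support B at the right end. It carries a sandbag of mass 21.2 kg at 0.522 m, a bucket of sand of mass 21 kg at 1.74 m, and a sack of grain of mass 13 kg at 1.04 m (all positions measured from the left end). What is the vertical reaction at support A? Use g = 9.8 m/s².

R_A ≈ 430 N

Taking torques about support B:
Beam weight: 13 × 9.8 = 127.4 N down at 1.22 m → arm 1.22 m, τ = 127.4 × 1.22 = 155.4 N·m counterclockwise.
Sandbag: 21.2 × 9.8 = 207.8 N down at 0.522 m → arm 1.918 m, τ = 207.8 × 1.918 = 398.6 N·m counterclockwise.
Bucket of sand: 21 × 9.8 = 205.8 N down at 1.74 m → arm 0.7 m, τ = 205.8 × 0.7 = 144.1 N·m counterclockwise.
Sack of grain: 13 × 9.8 = 127.4 N down at 1.04 m → arm 1.4 m, τ = 127.4 × 1.4 = 178.4 N·m counterclockwise.
Net load moment about support B = 876.5 N·m counterclockwise.
Reaction R at support A is upward at 0.4 m, arm 2.04 m → moment R × 2.04 clockwise.
For rotational equilibrium, R × 2.04 = 876.5, so R = 430 N.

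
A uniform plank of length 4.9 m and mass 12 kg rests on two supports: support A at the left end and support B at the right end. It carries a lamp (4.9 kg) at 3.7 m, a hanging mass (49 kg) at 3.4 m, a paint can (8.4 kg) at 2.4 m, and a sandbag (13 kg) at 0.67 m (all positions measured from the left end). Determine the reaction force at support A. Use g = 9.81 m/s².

Sum moments about support B (its reaction then has zero moment arm).
Beam weight: 12 × 9.81 = 117.7 N down at 2.45 m → arm 2.45 m, τ = 117.7 × 2.45 = 288.4 N·m counterclockwise.
Lamp: 4.9 × 9.81 = 48.07 N down at 3.7 m → arm 1.2 m, τ = 48.07 × 1.2 = 57.68 N·m counterclockwise.
Hanging mass: 49 × 9.81 = 480.7 N down at 3.4 m → arm 1.5 m, τ = 480.7 × 1.5 = 721 N·m counterclockwise.
Paint can: 8.4 × 9.81 = 82.4 N down at 2.4 m → arm 2.5 m, τ = 82.4 × 2.5 = 206 N·m counterclockwise.
Sandbag: 13 × 9.81 = 127.5 N down at 0.67 m → arm 4.23 m, τ = 127.5 × 4.23 = 539.3 N·m counterclockwise.
Net load moment about support B = 1812 N·m counterclockwise.
Reaction R at support A is upward at 0 m, arm 4.9 m → moment R × 4.9 clockwise.
For rotational equilibrium, R × 4.9 = 1812, so R = 370 N.

R_A ≈ 370 N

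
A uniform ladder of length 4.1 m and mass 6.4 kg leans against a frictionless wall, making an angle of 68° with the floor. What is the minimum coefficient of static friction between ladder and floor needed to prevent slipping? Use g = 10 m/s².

Choose the foot of the ladder as the axis so the floor normal and friction both act there and drop out.
Ladder weight 6.4×10 = 64 N acts at 2.05 m along the ladder; its horizontal arm is 2.05·cos68° = 0.7679 m → τ = 49.15 N·m clockwise.
Wall normal N acts horizontally at the top; its moment arm is the height L sinθ = 4.1·sin68° = 3.801 m, counterclockwise.
Setting net torque to zero: N × 3.801 = 49.15 → N = 12.93 N.
ΣFx = 0 ⇒ f = N_wall = 12.93 N. ΣFy = 0 ⇒ N_floor = 64 N.
μ_min = f / N_floor = 12.93 / 64 = 0.202.

μ_min ≈ 0.202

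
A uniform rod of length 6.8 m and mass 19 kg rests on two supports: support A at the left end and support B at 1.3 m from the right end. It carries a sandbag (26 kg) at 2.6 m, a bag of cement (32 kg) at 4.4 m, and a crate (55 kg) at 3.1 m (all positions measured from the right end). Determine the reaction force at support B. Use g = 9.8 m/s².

Taking torques about support A:
Beam weight: 19 × 9.8 = 186.2 N down at 3.4 m → arm 3.4 m, τ = 186.2 × 3.4 = 633.1 N·m clockwise.
Sandbag: 26 × 9.8 = 254.8 N down at 2.6 m → arm 4.2 m, τ = 254.8 × 4.2 = 1070 N·m clockwise.
Bag of cement: 32 × 9.8 = 313.6 N down at 4.4 m → arm 2.4 m, τ = 313.6 × 2.4 = 752.6 N·m clockwise.
Crate: 55 × 9.8 = 539 N down at 3.1 m → arm 3.7 m, τ = 539 × 3.7 = 1994 N·m clockwise.
Net load moment about support A = 4450 N·m clockwise.
Reaction R at support B is upward at 1.3 m, arm 5.5 m → moment R × 5.5 counterclockwise.
For rotational equilibrium, R × 5.5 = 4450, so R = 809 N.

R_B ≈ 809 N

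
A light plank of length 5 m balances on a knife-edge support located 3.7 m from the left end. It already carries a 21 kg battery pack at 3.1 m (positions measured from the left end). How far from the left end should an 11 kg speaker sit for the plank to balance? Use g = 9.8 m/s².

x ≈ 4.85 m from the left end

Take moments about the knife-edge support (at 3.7 m from the left end).
Battery pack: 21 × 9.8 = 205.8 N down at 3.1 m → arm 0.6 m, τ = 205.8 × 0.6 = 123.5 N·m counterclockwise.
Net moment of existing loads = 123.5 N·m counterclockwise.
The speaker weighs 11 × 9.8 = 107.8 N and must supply an equal clockwise moment, so its lever arm about the knife-edge support is 123.5 / 107.8 = 1.15 m.
That puts it at 3.7 + 1.15 = 4.85 m from the left end.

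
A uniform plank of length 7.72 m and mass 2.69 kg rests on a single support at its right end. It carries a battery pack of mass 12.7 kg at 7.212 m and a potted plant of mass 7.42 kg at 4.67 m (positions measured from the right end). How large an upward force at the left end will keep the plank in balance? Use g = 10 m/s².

Taking torques about the right end:
Beam weight: 2.69 × 10 = 26.9 N down at 3.86 m → arm 3.86 m, τ = 26.9 × 3.86 = 103.8 N·m counterclockwise.
Battery pack: 12.7 × 10 = 127 N down at 7.212 m → arm 7.212 m, τ = 127 × 7.212 = 915.9 N·m counterclockwise.
Potted plant: 7.42 × 10 = 74.2 N down at 4.67 m → arm 4.67 m, τ = 74.2 × 4.67 = 346.5 N·m counterclockwise.
Net moment of the loads = 1366 N·m counterclockwise.
The upward force F acts at the left end, arm 7.72 m, giving F × 7.72 clockwise.
Setting net torque to zero: F × 7.72 = 1366 → F = 1366 / 7.72 = 177 N.

F ≈ 177 N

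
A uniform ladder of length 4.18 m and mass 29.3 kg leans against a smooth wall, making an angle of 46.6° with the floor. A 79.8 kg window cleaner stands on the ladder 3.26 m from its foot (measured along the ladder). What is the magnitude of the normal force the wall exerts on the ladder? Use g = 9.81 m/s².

Sum moments about the foot of the ladder (the floor normal and friction both act there and drop out).
Ladder weight 29.3×9.81 = 287.4 N acts at 2.09 m along the ladder; its horizontal arm is 2.09·cos46.6° = 1.436 m → τ = 412.7 N·m clockwise.
Window cleaner: 79.8×9.81 = 782.8 N at 3.26 m → arm 2.24 m → τ = 1753 N·m clockwise.
Wall normal N acts horizontally at the top; its moment arm is the height L sinθ = 4.18·sin46.6° = 3.037 m, counterclockwise.
For rotational equilibrium, N × 3.037 = 2166, so N = 713 N.

N_wall ≈ 713 N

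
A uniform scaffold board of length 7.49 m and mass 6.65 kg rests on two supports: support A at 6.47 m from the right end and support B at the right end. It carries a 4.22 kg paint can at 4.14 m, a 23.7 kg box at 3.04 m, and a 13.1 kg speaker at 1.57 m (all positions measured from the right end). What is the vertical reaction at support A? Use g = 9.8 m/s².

R_A ≈ 204 N

Choose support B as the axis so its reaction then has zero moment arm.
Beam weight: 6.65 × 9.8 = 65.17 N down at 3.745 m → arm 3.745 m, τ = 65.17 × 3.745 = 244.1 N·m counterclockwise.
Paint can: 4.22 × 9.8 = 41.36 N down at 4.14 m → arm 4.14 m, τ = 41.36 × 4.14 = 171.2 N·m counterclockwise.
Box: 23.7 × 9.8 = 232.3 N down at 3.04 m → arm 3.04 m, τ = 232.3 × 3.04 = 706.2 N·m counterclockwise.
Speaker: 13.1 × 9.8 = 128.4 N down at 1.57 m → arm 1.57 m, τ = 128.4 × 1.57 = 201.6 N·m counterclockwise.
Net load moment about support B = 1323 N·m counterclockwise.
Reaction R at support A is upward at 6.47 m, arm 6.47 m → moment R × 6.47 clockwise.
For rotational equilibrium, R × 6.47 = 1323, so R = 204 N.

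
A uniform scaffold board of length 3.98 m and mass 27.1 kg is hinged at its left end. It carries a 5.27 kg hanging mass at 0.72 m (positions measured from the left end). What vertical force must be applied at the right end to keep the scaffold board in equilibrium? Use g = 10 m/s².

Sum moments about the left end (the unknown pivot reaction has zero arm there).
Beam weight: 27.1 × 10 = 271 N down at 1.99 m → arm 1.99 m, τ = 271 × 1.99 = 539.3 N·m clockwise.
Hanging mass: 5.27 × 10 = 52.7 N down at 0.72 m → arm 0.72 m, τ = 52.7 × 0.72 = 37.94 N·m clockwise.
Net moment of the loads = 577.2 N·m clockwise.
The upward force F acts at the right end, arm 3.98 m, giving F × 3.98 counterclockwise.
For rotational equilibrium, F × 3.98 = 577.2, so F = 577.2 / 3.98 = 145 N.

F ≈ 145 N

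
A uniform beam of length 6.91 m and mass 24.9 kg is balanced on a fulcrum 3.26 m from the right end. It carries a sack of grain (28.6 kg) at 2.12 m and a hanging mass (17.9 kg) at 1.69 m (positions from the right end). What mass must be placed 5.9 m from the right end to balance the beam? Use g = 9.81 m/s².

About the fulcrum (at 3.26 m from the right end):
Beam weight: 24.9 × 9.81 = 244.3 N down at 3.455 m → arm 0.195 m, τ = 244.3 × 0.195 = 47.64 N·m counterclockwise.
Sack of grain: 28.6 × 9.81 = 280.6 N down at 2.12 m → arm 1.14 m, τ = 280.6 × 1.14 = 319.9 N·m clockwise.
Hanging mass: 17.9 × 9.81 = 175.6 N down at 1.69 m → arm 1.57 m, τ = 175.6 × 1.57 = 275.7 N·m clockwise.
Net moment of known loads = 548 N·m clockwise.
An unknown mass m at 5.9 m has arm 2.64 m; its moment is m·g·2.64 counterclockwise.
Setting net torque to zero: m × 9.81 × 2.64 = 548 → m = 548 / (9.81 × 2.64) = 21.2 kg.

m ≈ 21.2 kg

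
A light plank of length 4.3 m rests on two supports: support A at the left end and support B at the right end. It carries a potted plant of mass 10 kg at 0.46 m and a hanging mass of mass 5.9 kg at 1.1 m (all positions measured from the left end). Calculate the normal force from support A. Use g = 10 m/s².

R_A ≈ 133 N

About support B:
Potted plant: 10 × 10 = 100 N down at 0.46 m → arm 3.84 m, τ = 100 × 3.84 = 384 N·m counterclockwise.
Hanging mass: 5.9 × 10 = 59 N down at 1.1 m → arm 3.2 m, τ = 59 × 3.2 = 188.8 N·m counterclockwise.
Net load moment about support B = 572.8 N·m counterclockwise.
Reaction R at support A is upward at 0 m, arm 4.3 m → moment R × 4.3 clockwise.
For rotational equilibrium, R × 4.3 = 572.8, so R = 133 N.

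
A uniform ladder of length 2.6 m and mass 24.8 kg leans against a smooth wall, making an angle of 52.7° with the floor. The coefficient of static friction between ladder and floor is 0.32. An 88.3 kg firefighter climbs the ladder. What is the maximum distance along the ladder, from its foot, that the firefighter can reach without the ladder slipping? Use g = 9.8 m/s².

d ≈ 1.03 m

About the foot of the ladder:
Ladder weight 24.8×9.8 = 243 N acts at 1.3 m along the ladder; its horizontal arm is 1.3·cos52.7° = 0.7878 m → τ = 191.4 N·m clockwise.
Firefighter weight 88.3×9.8 = 865.3 N at distance d → arm d·cos52.7° → τ = 865.3·d·0.606 clockwise.
Wall normal N at the top has arm L sinθ = 2.068 m counterclockwise, so Στ = 0 gives N·2.068 = 191.4 + 524.4·d.
ΣFy = 0 ⇒ N_floor = 1108 N, so the maximum friction is μ_s·N_floor = 0.32×1108 = 354.6 N. ΣFx = 0 ⇒ N_wall = f, so at the slipping point N = 354.6 N.
Substituting: 354.6×2.068 = 191.4 + 524.4·d ⇒ d = (733.3 − 191.4) / 524.4 = 1.03 m.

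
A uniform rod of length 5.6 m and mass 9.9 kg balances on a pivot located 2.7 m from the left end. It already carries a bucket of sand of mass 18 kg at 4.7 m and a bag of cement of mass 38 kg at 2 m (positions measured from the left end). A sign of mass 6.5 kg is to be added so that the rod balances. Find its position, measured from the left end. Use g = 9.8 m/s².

x ≈ 1.1 m from the left end

Take moments about the pivot (at 2.7 m from the left end).
Beam weight: 9.9 × 9.8 = 97.02 N down at 2.8 m → arm 0.1 m, τ = 97.02 × 0.1 = 9.702 N·m clockwise.
Bucket of sand: 18 × 9.8 = 176.4 N down at 4.7 m → arm 2 m, τ = 176.4 × 2 = 352.8 N·m clockwise.
Bag of cement: 38 × 9.8 = 372.4 N down at 2 m → arm 0.7 m, τ = 372.4 × 0.7 = 260.7 N·m counterclockwise.
Net moment of existing loads = 101.8 N·m clockwise.
The sign weighs 6.5 × 9.8 = 63.7 N and must supply an equal counterclockwise moment, so its lever arm about the pivot is 101.8 / 63.7 = 1.6 m.
That puts it at 2.7 − 1.6 = 1.1 m from the left end.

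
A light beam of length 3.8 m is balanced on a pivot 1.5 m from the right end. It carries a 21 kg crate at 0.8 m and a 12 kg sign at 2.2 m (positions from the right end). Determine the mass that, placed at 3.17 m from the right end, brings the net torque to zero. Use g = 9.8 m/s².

Taking torques about the pivot (at 1.5 m from the right end):
Crate: 21 × 9.8 = 205.8 N down at 0.8 m → arm 0.7 m, τ = 205.8 × 0.7 = 144.1 N·m clockwise.
Sign: 12 × 9.8 = 117.6 N down at 2.2 m → arm 0.7 m, τ = 117.6 × 0.7 = 82.32 N·m counterclockwise.
Net moment of known loads = 61.78 N·m clockwise.
An unknown mass m at 3.17 m has arm 1.67 m; its moment is m·g·1.67 counterclockwise.
Balancing moments: m × 9.8 × 1.67 = 61.78, giving m = 61.78 / (9.8 × 1.67) = 3.77 kg.

m ≈ 3.77 kg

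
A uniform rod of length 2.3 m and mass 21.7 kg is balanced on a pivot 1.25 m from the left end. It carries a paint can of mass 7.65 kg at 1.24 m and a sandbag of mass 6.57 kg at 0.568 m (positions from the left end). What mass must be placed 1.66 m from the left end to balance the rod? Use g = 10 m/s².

About the pivot (at 1.25 m from the left end):
Beam weight: 21.7 × 10 = 217 N down at 1.15 m → arm 0.1 m, τ = 217 × 0.1 = 21.7 N·m counterclockwise.
Paint can: 7.65 × 10 = 76.5 N down at 1.24 m → arm 0.01 m, τ = 76.5 × 0.01 = 0.765 N·m counterclockwise.
Sandbag: 6.57 × 10 = 65.7 N down at 0.568 m → arm 0.682 m, τ = 65.7 × 0.682 = 44.81 N·m counterclockwise.
Net moment of known loads = 67.28 N·m counterclockwise.
An unknown mass m at 1.66 m has arm 0.41 m; its moment is m·g·0.41 clockwise.
Setting net torque to zero: m × 10 × 0.41 = 67.28 → m = 67.28 / (10 × 0.41) = 16.4 kg.

m ≈ 16.4 kg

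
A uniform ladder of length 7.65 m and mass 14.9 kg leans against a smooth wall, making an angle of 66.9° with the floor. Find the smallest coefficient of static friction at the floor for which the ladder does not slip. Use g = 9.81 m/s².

μ_min ≈ 0.213

About the foot of the ladder:
Ladder weight 14.9×9.81 = 146.2 N acts at 3.825 m along the ladder; its horizontal arm is 3.825·cos66.9° = 1.501 m → τ = 219.4 N·m clockwise.
Wall normal N acts horizontally at the top; its moment arm is the height L sinθ = 7.65·sin66.9° = 7.037 m, counterclockwise.
For rotational equilibrium, N × 7.037 = 219.4, so N = 31.18 N.
ΣFx = 0 ⇒ f = N_wall = 31.18 N. ΣFy = 0 ⇒ N_floor = 146.2 N.
μ_min = f / N_floor = 31.18 / 146.2 = 0.213.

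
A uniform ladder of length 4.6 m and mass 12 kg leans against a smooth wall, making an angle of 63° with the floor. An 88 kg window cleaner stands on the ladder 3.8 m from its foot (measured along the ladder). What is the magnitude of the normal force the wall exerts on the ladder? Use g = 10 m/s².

N_wall ≈ 401 N

Sum moments about the foot of the ladder (the floor normal and friction both act there and drop out).
Ladder weight 12×10 = 120 N acts at 2.3 m along the ladder; its horizontal arm is 2.3·cos63° = 1.044 m → τ = 125.3 N·m clockwise.
Window cleaner: 88×10 = 880 N at 3.8 m → arm 1.725 m → τ = 1518 N·m clockwise.
Wall normal N acts horizontally at the top; its moment arm is the height L sinθ = 4.6·sin63° = 4.099 m, counterclockwise.
Setting net torque to zero: N × 4.099 = 1643 → N = 401 N.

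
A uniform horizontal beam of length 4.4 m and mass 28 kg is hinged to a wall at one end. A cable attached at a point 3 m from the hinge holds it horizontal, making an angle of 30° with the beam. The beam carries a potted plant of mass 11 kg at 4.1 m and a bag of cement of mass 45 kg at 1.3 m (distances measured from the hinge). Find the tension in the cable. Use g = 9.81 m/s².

T ≈ 1080 N

Taking torques about the hinge:
Beam weight: 28 × 9.81 = 274.7 N down at 2.2 m → arm 2.2 m, τ = 274.7 × 2.2 = 604.3 N·m clockwise.
Potted plant: 11 × 9.81 = 107.9 N down at 4.1 m → arm 4.1 m, τ = 107.9 × 4.1 = 442.4 N·m clockwise.
Bag of cement: 45 × 9.81 = 441.5 N down at 1.3 m → arm 1.3 m, τ = 441.5 × 1.3 = 574 N·m clockwise.
Total clockwise load moment = 1621 N·m.
The cable tension T acts at 3 m; only its component perpendicular to the beam, T sinθ, produces torque. sin 30° = 0.5.
Στ = 0 ⇒ T × 3 × 0.5 = 1621 ⇒ T = 1621 / 1.5 = 1080 N.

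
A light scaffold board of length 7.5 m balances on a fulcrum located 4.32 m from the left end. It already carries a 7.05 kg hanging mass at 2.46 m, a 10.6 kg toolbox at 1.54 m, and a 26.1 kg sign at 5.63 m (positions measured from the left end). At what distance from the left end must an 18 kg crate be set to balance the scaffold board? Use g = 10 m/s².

x ≈ 4.79 m from the left end

Choose the fulcrum (at 4.32 m from the left end) as the axis so the support reaction has zero arm there.
Hanging mass: 7.05 × 10 = 70.5 N down at 2.46 m → arm 1.86 m, τ = 70.5 × 1.86 = 131.1 N·m counterclockwise.
Toolbox: 10.6 × 10 = 106 N down at 1.54 m → arm 2.78 m, τ = 106 × 2.78 = 294.7 N·m counterclockwise.
Sign: 26.1 × 10 = 261 N down at 5.63 m → arm 1.31 m, τ = 261 × 1.31 = 341.9 N·m clockwise.
Net moment of existing loads = 83.9 N·m counterclockwise.
The crate weighs 18 × 10 = 180 N and must supply an equal clockwise moment, so its lever arm about the fulcrum is 83.9 / 180 = 0.466 m.
That puts it at 4.32 + 0.466 = 4.79 m from the left end.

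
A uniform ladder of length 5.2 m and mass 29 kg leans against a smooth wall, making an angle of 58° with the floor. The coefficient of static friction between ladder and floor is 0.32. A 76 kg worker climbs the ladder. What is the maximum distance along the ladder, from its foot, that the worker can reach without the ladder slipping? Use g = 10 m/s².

d ≈ 2.69 m

Taking torques about the foot of the ladder:
Ladder weight 29×10 = 290 N acts at 2.6 m along the ladder; its horizontal arm is 2.6·cos58° = 1.378 m → τ = 399.6 N·m clockwise.
Worker weight 76×10 = 760 N at distance d → arm d·cos58° → τ = 760·d·0.5299 clockwise.
Wall normal N at the top has arm L sinθ = 4.41 m counterclockwise, so Στ = 0 gives N·4.41 = 399.6 + 402.7·d.
ΣFy = 0 ⇒ N_floor = 1050 N, so the maximum friction is μ_s·N_floor = 0.32×1050 = 336 N. ΣFx = 0 ⇒ N_wall = f, so at the slipping point N = 336 N.
Substituting: 336×4.41 = 399.6 + 402.7·d ⇒ d = (1482 − 399.6) / 402.7 = 2.69 m.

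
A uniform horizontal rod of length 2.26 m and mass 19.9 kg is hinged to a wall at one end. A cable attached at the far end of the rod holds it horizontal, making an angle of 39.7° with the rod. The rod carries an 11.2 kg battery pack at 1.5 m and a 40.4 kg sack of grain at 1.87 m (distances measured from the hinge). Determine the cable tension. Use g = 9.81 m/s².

T ≈ 780 N

Choose the hinge as the axis so the unknown hinge reaction has zero arm there.
Beam weight: 19.9 × 9.81 = 195.2 N down at 1.13 m → arm 1.13 m, τ = 195.2 × 1.13 = 220.6 N·m clockwise.
Battery pack: 11.2 × 9.81 = 109.9 N down at 1.5 m → arm 1.5 m, τ = 109.9 × 1.5 = 164.9 N·m clockwise.
Sack of grain: 40.4 × 9.81 = 396.3 N down at 1.87 m → arm 1.87 m, τ = 396.3 × 1.87 = 741.1 N·m clockwise.
Total clockwise load moment = 1127 N·m.
The cable tension T acts at 2.26 m; only its component perpendicular to the rod, T sinθ, produces torque. sin 39.7° = 0.6388.
For rotational equilibrium, T × 2.26 × 0.6388 = 1127, so T = 1127 / 1.444 = 780 N.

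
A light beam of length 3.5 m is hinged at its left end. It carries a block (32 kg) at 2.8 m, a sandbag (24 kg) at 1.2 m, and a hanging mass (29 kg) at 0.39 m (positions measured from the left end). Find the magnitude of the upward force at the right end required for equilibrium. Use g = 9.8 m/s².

F ≈ 363 N

Take moments about the left end.
Block: 32 × 9.8 = 313.6 N down at 2.8 m → arm 2.8 m, τ = 313.6 × 2.8 = 878.1 N·m clockwise.
Sandbag: 24 × 9.8 = 235.2 N down at 1.2 m → arm 1.2 m, τ = 235.2 × 1.2 = 282.2 N·m clockwise.
Hanging mass: 29 × 9.8 = 284.2 N down at 0.39 m → arm 0.39 m, τ = 284.2 × 0.39 = 110.8 N·m clockwise.
Net moment of the loads = 1271 N·m clockwise.
The upward force F acts at the right end, arm 3.5 m, giving F × 3.5 counterclockwise.
Setting net torque to zero: F × 3.5 = 1271 → F = 1271 / 3.5 = 363 N.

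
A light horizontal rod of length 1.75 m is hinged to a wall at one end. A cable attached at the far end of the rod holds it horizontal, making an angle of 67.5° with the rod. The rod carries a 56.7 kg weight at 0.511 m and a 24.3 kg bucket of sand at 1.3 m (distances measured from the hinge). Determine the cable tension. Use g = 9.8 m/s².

Take moments about the hinge.
Weight: 56.7 × 9.8 = 555.7 N down at 0.511 m → arm 0.511 m, τ = 555.7 × 0.511 = 284 N·m clockwise.
Bucket of sand: 24.3 × 9.8 = 238.1 N down at 1.3 m → arm 1.3 m, τ = 238.1 × 1.3 = 309.5 N·m clockwise.
Total clockwise load moment = 593.5 N·m.
The cable tension T acts at 1.75 m; only its component perpendicular to the rod, T sinθ, produces torque. sin 67.5° = 0.9239.
For rotational equilibrium, T × 1.75 × 0.9239 = 593.5, so T = 593.5 / 1.617 = 367 N.

T ≈ 367 N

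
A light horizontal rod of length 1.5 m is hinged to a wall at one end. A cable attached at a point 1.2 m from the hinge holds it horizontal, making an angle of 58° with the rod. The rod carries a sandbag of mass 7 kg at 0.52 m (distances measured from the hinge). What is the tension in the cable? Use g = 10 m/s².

T ≈ 35.8 N

Sum moments about the hinge (the unknown hinge reaction has zero arm there).
Sandbag: 7 × 10 = 70 N down at 0.52 m → arm 0.52 m, τ = 70 × 0.52 = 36.4 N·m clockwise.
Total clockwise load moment = 36.4 N·m.
The cable tension T acts at 1.2 m; only its component perpendicular to the rod, T sinθ, produces torque. sin 58° = 0.848.
Setting net torque to zero: T × 1.2 × 0.848 = 36.4 → T = 36.4 / 1.018 = 35.8 N.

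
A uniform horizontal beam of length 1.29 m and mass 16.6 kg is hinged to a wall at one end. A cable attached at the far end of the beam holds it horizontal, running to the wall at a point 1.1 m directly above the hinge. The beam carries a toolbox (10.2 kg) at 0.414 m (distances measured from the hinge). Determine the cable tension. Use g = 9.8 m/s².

Sum moments about the hinge (the unknown hinge reaction has zero arm there).
Beam weight: 16.6 × 9.8 = 162.7 N down at 0.645 m → arm 0.645 m, τ = 162.7 × 0.645 = 104.9 N·m clockwise.
Toolbox: 10.2 × 9.8 = 99.96 N down at 0.414 m → arm 0.414 m, τ = 99.96 × 0.414 = 41.38 N·m clockwise.
Total clockwise load moment = 146.3 N·m.
The cable tension T acts at 1.29 m; only its component perpendicular to the beam, T sinθ, produces torque. sinθ = h/√(h²+d²) = 1.1/√(1.1²+1.29²) = 0.6488.
Setting net torque to zero: T × 1.29 × 0.6488 = 146.3 → T = 146.3 / 0.837 = 175 N.

T ≈ 175 N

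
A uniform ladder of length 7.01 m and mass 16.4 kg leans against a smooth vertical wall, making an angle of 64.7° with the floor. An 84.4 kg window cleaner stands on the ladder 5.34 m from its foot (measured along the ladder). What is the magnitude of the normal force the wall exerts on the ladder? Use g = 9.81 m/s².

N_wall ≈ 336 N

About the foot of the ladder:
Ladder weight 16.4×9.81 = 160.9 N acts at 3.505 m along the ladder; its horizontal arm is 3.505·cos64.7° = 1.498 m → τ = 241 N·m clockwise.
Window cleaner: 84.4×9.81 = 828 N at 5.34 m → arm 2.282 m → τ = 1889 N·m clockwise.
Wall normal N acts horizontally at the top; its moment arm is the height L sinθ = 7.01·sin64.7° = 6.338 m, counterclockwise.
For rotational equilibrium, N × 6.338 = 2130, so N = 336 N.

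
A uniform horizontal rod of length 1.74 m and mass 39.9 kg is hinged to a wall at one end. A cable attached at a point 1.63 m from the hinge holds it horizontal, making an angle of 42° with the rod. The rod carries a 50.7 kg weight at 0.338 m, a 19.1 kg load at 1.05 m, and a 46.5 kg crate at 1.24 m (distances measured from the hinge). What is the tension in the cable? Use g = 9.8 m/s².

Taking torques about the hinge:
Beam weight: 39.9 × 9.8 = 391 N down at 0.87 m → arm 0.87 m, τ = 391 × 0.87 = 340.2 N·m clockwise.
Weight: 50.7 × 9.8 = 496.9 N down at 0.338 m → arm 0.338 m, τ = 496.9 × 0.338 = 168 N·m clockwise.
Load: 19.1 × 9.8 = 187.2 N down at 1.05 m → arm 1.05 m, τ = 187.2 × 1.05 = 196.6 N·m clockwise.
Crate: 46.5 × 9.8 = 455.7 N down at 1.24 m → arm 1.24 m, τ = 455.7 × 1.24 = 565.1 N·m clockwise.
Total clockwise load moment = 1270 N·m.
The cable tension T acts at 1.63 m; only its component perpendicular to the rod, T sinθ, produces torque. sin 42° = 0.6691.
Στ = 0 ⇒ T × 1.63 × 0.6691 = 1270 ⇒ T = 1270 / 1.091 = 1160 N.

T ≈ 1160 N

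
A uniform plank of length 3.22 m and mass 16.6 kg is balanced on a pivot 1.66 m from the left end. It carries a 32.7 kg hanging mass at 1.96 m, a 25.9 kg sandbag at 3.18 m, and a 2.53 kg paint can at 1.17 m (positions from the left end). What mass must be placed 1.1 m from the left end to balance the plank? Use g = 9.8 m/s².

Take moments about the pivot (at 1.66 m from the left end).
Beam weight: 16.6 × 9.8 = 162.7 N down at 1.61 m → arm 0.05 m, τ = 162.7 × 0.05 = 8.135 N·m counterclockwise.
Hanging mass: 32.7 × 9.8 = 320.5 N down at 1.96 m → arm 0.3 m, τ = 320.5 × 0.3 = 96.15 N·m clockwise.
Sandbag: 25.9 × 9.8 = 253.8 N down at 3.18 m → arm 1.52 m, τ = 253.8 × 1.52 = 385.8 N·m clockwise.
Paint can: 2.53 × 9.8 = 24.79 N down at 1.17 m → arm 0.49 m, τ = 24.79 × 0.49 = 12.15 N·m counterclockwise.
Net moment of known loads = 461.7 N·m clockwise.
An unknown mass m at 1.1 m has arm 0.56 m; its moment is m·g·0.56 counterclockwise.
Στ = 0 ⇒ m × 9.8 × 0.56 = 461.7 ⇒ m = 461.7 / (9.8 × 0.56) = 84.1 kg.

m ≈ 84.1 kg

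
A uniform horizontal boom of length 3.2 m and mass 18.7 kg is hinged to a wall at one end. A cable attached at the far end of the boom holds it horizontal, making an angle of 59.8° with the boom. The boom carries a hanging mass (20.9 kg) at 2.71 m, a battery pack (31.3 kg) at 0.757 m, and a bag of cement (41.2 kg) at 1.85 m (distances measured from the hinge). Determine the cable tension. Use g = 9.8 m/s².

Sum moments about the hinge (the unknown hinge reaction has zero arm there).
Beam weight: 18.7 × 9.8 = 183.3 N down at 1.6 m → arm 1.6 m, τ = 183.3 × 1.6 = 293.3 N·m clockwise.
Hanging mass: 20.9 × 9.8 = 204.8 N down at 2.71 m → arm 2.71 m, τ = 204.8 × 2.71 = 555 N·m clockwise.
Battery pack: 31.3 × 9.8 = 306.7 N down at 0.757 m → arm 0.757 m, τ = 306.7 × 0.757 = 232.2 N·m clockwise.
Bag of cement: 41.2 × 9.8 = 403.8 N down at 1.85 m → arm 1.85 m, τ = 403.8 × 1.85 = 747 N·m clockwise.
Total clockwise load moment = 1828 N·m.
The cable tension T acts at 3.2 m; only its component perpendicular to the boom, T sinθ, produces torque. sin 59.8° = 0.8643.
Setting net torque to zero: T × 3.2 × 0.8643 = 1828 → T = 1828 / 2.766 = 661 N.

T ≈ 661 N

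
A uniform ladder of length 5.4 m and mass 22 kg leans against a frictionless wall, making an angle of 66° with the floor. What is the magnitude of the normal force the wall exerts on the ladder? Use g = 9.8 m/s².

N_wall ≈ 48 N

Choose the foot of the ladder as the axis so the floor normal and friction both act there and drop out.
Ladder weight 22×9.8 = 215.6 N acts at 2.7 m along the ladder; its horizontal arm is 2.7·cos66° = 1.098 m → τ = 236.7 N·m clockwise.
Wall normal N acts horizontally at the top; its moment arm is the height L sinθ = 5.4·sin66° = 4.933 m, counterclockwise.
Balancing moments: N × 4.933 = 236.7, giving N = 48 N.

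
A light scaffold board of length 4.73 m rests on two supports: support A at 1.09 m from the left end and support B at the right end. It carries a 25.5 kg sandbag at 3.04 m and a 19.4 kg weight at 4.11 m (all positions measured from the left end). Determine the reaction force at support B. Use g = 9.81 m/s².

Taking torques about support A:
Sandbag: 25.5 × 9.81 = 250.2 N down at 3.04 m → arm 1.95 m, τ = 250.2 × 1.95 = 487.9 N·m clockwise.
Weight: 19.4 × 9.81 = 190.3 N down at 4.11 m → arm 3.02 m, τ = 190.3 × 3.02 = 574.7 N·m clockwise.
Net load moment about support A = 1063 N·m clockwise.
Reaction R at support B is upward at 4.73 m, arm 3.64 m → moment R × 3.64 counterclockwise.
Στ = 0 ⇒ R × 3.64 = 1063 ⇒ R = 292 N.

R_B ≈ 292 N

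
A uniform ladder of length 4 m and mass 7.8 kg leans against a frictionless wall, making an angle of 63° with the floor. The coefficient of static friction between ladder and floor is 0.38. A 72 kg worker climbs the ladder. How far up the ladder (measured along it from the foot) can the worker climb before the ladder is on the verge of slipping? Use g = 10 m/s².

d ≈ 3.09 m

Choose the foot of the ladder as the axis so the floor normal and friction both act there and drop out.
Ladder weight 7.8×10 = 78 N acts at 2 m along the ladder; its horizontal arm is 2·cos63° = 0.908 m → τ = 70.82 N·m clockwise.
Worker weight 72×10 = 720 N at distance d → arm d·cos63° → τ = 720·d·0.454 clockwise.
Wall normal N at the top has arm L sinθ = 3.564 m counterclockwise, so Στ = 0 gives N·3.564 = 70.82 + 326.9·d.
ΣFy = 0 ⇒ N_floor = 798 N, so the maximum friction is μ_s·N_floor = 0.38×798 = 303.2 N. ΣFx = 0 ⇒ N_wall = f, so at the slipping point N = 303.2 N.
Substituting: 303.2×3.564 = 70.82 + 326.9·d ⇒ d = (1081 − 70.82) / 326.9 = 3.09 m.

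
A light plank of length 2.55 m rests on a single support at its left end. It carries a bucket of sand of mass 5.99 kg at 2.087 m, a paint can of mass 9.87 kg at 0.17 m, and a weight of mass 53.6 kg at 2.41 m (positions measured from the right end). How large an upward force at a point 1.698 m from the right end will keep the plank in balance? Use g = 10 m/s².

Choose the left end as the axis so the unknown pivot reaction has zero arm there.
Bucket of sand: 5.99 × 10 = 59.9 N down at 2.087 m → arm 0.463 m, τ = 59.9 × 0.463 = 27.73 N·m clockwise.
Paint can: 9.87 × 10 = 98.7 N down at 0.17 m → arm 2.38 m, τ = 98.7 × 2.38 = 234.9 N·m clockwise.
Weight: 53.6 × 10 = 536 N down at 2.41 m → arm 0.14 m, τ = 536 × 0.14 = 75.04 N·m clockwise.
Net moment of the loads = 337.7 N·m clockwise.
The upward force F acts at a point 1.698 m from the right end, arm 0.852 m, giving F × 0.852 counterclockwise.
Balancing moments: F × 0.852 = 337.7, giving F = 337.7 / 0.852 = 396 N.

F ≈ 396 N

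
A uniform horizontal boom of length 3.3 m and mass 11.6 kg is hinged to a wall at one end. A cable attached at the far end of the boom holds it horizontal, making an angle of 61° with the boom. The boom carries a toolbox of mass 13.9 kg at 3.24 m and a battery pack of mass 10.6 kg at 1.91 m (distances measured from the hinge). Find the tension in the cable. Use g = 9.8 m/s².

Taking torques about the hinge:
Beam weight: 11.6 × 9.8 = 113.7 N down at 1.65 m → arm 1.65 m, τ = 113.7 × 1.65 = 187.6 N·m clockwise.
Toolbox: 13.9 × 9.8 = 136.2 N down at 3.24 m → arm 3.24 m, τ = 136.2 × 3.24 = 441.3 N·m clockwise.
Battery pack: 10.6 × 9.8 = 103.9 N down at 1.91 m → arm 1.91 m, τ = 103.9 × 1.91 = 198.4 N·m clockwise.
Total clockwise load moment = 827.3 N·m.
The cable tension T acts at 3.3 m; only its component perpendicular to the boom, T sinθ, produces torque. sin 61° = 0.8746.
Setting net torque to zero: T × 3.3 × 0.8746 = 827.3 → T = 827.3 / 2.886 = 287 N.

T ≈ 287 N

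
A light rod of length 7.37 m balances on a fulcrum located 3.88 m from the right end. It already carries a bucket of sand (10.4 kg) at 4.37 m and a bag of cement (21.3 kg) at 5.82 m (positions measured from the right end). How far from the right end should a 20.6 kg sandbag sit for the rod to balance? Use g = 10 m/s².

x ≈ 1.63 m from the right end

Sum moments about the fulcrum (at 3.88 m from the right end) (the support reaction has zero arm there).
Bucket of sand: 10.4 × 10 = 104 N down at 4.37 m → arm 0.49 m, τ = 104 × 0.49 = 50.96 N·m counterclockwise.
Bag of cement: 21.3 × 10 = 213 N down at 5.82 m → arm 1.94 m, τ = 213 × 1.94 = 413.2 N·m counterclockwise.
Net moment of existing loads = 464.2 N·m counterclockwise.
The sandbag weighs 20.6 × 10 = 206 N and must supply an equal clockwise moment, so its lever arm about the fulcrum is 464.2 / 206 = 2.25 m.
That puts it at 3.88 − 2.25 = 1.63 m from the right end.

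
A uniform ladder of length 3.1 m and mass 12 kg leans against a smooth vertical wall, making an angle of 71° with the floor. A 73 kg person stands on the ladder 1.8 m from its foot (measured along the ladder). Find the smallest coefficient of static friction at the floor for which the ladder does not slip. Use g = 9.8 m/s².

About the foot of the ladder:
Ladder weight 12×9.8 = 117.6 N acts at 1.55 m along the ladder; its horizontal arm is 1.55·cos71° = 0.5046 m → τ = 59.34 N·m clockwise.
Person: 73×9.8 = 715.4 N at 1.8 m → arm 0.586 m → τ = 419.2 N·m clockwise.
Wall normal N acts horizontally at the top; its moment arm is the height L sinθ = 3.1·sin71° = 2.931 m, counterclockwise.
For rotational equilibrium, N × 2.931 = 478.5, so N = 163.3 N.
ΣFx = 0 ⇒ f = N_wall = 163.3 N. ΣFy = 0 ⇒ N_floor = 833 N.
μ_min = f / N_floor = 163.3 / 833 = 0.196.

μ_min ≈ 0.196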